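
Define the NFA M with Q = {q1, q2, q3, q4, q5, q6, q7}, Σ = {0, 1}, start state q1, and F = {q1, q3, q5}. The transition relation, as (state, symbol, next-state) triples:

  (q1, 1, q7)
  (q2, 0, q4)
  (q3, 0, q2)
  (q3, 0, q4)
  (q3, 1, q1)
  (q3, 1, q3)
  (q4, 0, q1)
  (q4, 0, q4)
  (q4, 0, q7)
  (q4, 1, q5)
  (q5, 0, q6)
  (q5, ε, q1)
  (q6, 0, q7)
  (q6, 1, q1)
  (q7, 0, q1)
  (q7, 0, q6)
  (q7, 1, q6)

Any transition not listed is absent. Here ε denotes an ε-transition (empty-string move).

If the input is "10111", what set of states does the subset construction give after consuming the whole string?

{q1, q6}

Start in {q1}.
Read '1': q1→{q7}; now {q7}.
Read '0': q7→{q1, q6}; now {q1, q6}.
Read '1': q1→{q7}, q6→{q1}; now {q1, q7}.
Read '1': q1→{q7}, q7→{q6}; now {q6, q7}.
Read '1': q6→{q1}, q7→{q6}; now {q1, q6}.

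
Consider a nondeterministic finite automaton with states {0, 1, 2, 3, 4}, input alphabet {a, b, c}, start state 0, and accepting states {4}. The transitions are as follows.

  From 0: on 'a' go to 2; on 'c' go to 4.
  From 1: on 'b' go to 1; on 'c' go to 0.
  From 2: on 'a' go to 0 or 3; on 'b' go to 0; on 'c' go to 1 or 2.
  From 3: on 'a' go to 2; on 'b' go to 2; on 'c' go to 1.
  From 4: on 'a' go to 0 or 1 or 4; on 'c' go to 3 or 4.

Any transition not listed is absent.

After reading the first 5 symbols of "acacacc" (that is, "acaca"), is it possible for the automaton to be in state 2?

No

Start in {0}.
Read 'a': 0→{2}; now {2}.
Read 'c': 2→{1, 2}; now {1, 2}.
Read 'a': 1→∅, 2→{0, 3}; now {0, 3}.
Read 'c': 0→{4}, 3→{1}; now {1, 4}.
Read 'a': 1→∅, 4→{0, 1, 4}; now {0, 1, 4}.
State 2 is not in {0, 1, 4}.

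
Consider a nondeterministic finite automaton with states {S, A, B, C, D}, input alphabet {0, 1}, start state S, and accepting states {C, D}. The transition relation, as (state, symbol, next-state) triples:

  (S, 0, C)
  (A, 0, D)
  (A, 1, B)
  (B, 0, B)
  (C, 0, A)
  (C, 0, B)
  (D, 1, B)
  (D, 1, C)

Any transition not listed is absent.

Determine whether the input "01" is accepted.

No

Start in {S}.
Read '0': {S} → {C}.
Read '1': {C} → ∅.
The final set ∅ contains no accepting state.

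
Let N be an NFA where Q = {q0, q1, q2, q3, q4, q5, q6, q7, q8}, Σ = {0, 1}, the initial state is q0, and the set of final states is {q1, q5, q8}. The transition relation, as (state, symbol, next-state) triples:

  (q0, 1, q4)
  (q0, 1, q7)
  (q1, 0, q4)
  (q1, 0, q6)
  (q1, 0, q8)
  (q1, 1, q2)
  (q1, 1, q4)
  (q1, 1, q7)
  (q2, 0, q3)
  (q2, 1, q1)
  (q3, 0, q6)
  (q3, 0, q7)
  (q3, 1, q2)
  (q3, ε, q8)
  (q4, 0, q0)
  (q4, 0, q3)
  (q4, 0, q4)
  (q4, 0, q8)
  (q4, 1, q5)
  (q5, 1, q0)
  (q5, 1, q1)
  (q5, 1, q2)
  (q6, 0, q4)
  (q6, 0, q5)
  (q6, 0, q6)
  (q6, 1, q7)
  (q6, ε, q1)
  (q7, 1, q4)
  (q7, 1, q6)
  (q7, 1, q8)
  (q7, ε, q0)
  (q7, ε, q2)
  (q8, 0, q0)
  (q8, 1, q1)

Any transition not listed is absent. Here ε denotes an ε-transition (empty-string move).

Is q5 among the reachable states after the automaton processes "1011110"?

Yes

Start in {q0}.
Read '1': q0→{q4, q7}; union {q4, q7}; ε-closure = {q0, q2, q4, q7}.
Read '0': q0→∅, q2→{q3}, q4→{q0, q3, q4, q8}, q7→∅; now {q0, q3, q4, q8}.
Read '1': q0→{q4, q7}, q3→{q2}, q4→{q5}, q8→{q1}; union {q1, q2, q4, q5, q7}; ε-closure = {q0, q1, q2, q4, q5, q7}.
Read '1': q0→{q4, q7}, q1→{q2, q4, q7}, q2→{q1}, q4→{q5}, q5→{q0, q1, q2}, q7→{q4, q6, q8}; now {q0, q1, q2, q4, q5, q6, q7, q8}.
Read '1': q0→{q4, q7}, q1→{q2, q4, q7}, q2→{q1}, q4→{q5}, q5→{q0, q1, q2}, q6→{q7}, q7→{q4, q6, q8}, q8→{q1}; now {q0, q1, q2, q4, q5, q6, q7, q8}.
Read '1': q0→{q4, q7}, q1→{q2, q4, q7}, q2→{q1}, q4→{q5}, q5→{q0, q1, q2}, q6→{q7}, q7→{q4, q6, q8}, q8→{q1}; now {q0, q1, q2, q4, q5, q6, q7, q8}.
Read '0': q0→∅, q1→{q4, q6, q8}, q2→{q3}, q4→{q0, q3, q4, q8}, q5→∅, q6→{q4, q5, q6}, q7→∅, q8→{q0}; union {q0, q3, q4, q5, q6, q8}; ε-closure = {q0, q1, q3, q4, q5, q6, q8}.
State q5 is in {q0, q1, q3, q4, q5, q6, q8}.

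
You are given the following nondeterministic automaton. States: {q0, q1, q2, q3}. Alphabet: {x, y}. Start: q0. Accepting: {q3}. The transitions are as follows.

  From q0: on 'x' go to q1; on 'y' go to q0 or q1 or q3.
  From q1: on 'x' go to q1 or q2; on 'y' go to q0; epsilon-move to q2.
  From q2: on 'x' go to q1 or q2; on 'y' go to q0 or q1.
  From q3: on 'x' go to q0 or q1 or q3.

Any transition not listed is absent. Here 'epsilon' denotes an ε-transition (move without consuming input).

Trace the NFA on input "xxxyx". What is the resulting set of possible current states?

Start in {q0}.
Read 'x': {q0} → {q1, q2}.
Read 'x': {q1, q2} → {q1, q2}.
Read 'x': {q1, q2} → {q1, q2}.
Read 'y': {q1, q2} → {q0, q1, q2}.
Read 'x': {q0, q1, q2} → {q1, q2}.

{q1, q2}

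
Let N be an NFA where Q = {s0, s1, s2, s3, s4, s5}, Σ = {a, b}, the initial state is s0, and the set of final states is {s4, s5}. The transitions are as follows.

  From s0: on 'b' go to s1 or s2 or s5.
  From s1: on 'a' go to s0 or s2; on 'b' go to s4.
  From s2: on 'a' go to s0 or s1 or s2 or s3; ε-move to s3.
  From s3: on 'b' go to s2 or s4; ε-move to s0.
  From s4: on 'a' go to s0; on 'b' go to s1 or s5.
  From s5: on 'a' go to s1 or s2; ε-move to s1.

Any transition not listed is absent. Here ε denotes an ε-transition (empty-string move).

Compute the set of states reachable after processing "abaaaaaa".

Start in {s0}.
Read 'a': s0→∅; now ∅.
The set is empty and remains empty for the remaining 7 symbols.

∅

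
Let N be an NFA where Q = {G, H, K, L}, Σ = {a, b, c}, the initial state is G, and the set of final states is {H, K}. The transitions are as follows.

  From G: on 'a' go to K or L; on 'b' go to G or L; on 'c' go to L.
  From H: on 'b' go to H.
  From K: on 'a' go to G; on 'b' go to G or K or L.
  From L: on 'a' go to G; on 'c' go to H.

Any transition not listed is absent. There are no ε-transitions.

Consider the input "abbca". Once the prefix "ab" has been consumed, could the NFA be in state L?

Start in {G}.
Read 'a': {G} → {K, L}.
Read 'b': {K, L} → {G, K, L}.
State L is in {G, K, L}.

Yes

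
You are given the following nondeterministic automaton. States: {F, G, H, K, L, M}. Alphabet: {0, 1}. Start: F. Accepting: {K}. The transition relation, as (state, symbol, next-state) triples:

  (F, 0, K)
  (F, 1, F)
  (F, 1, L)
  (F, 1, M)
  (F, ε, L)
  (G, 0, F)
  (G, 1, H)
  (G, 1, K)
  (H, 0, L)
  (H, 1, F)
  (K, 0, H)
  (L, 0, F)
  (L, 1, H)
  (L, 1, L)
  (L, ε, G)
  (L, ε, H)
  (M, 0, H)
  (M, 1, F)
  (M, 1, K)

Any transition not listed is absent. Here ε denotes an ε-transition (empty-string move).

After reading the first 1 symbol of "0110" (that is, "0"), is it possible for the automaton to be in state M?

Start: ε-closure({F}) = {F, G, H, L}.
Read '0': {F, G, H, L} → {F, G, H, K, L}.
State M is not in {F, G, H, K, L}.

No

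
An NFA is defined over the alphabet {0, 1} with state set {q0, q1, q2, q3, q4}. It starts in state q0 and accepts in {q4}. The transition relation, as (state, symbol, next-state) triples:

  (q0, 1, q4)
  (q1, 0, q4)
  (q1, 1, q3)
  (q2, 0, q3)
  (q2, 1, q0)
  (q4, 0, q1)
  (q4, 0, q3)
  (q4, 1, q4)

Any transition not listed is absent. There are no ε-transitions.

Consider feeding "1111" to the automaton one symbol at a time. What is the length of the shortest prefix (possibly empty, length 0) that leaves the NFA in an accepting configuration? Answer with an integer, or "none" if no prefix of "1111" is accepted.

1

Start in {q0}.
Read '1': {q0} → {q4}.
None of the earlier sets intersect F, but {q4} does.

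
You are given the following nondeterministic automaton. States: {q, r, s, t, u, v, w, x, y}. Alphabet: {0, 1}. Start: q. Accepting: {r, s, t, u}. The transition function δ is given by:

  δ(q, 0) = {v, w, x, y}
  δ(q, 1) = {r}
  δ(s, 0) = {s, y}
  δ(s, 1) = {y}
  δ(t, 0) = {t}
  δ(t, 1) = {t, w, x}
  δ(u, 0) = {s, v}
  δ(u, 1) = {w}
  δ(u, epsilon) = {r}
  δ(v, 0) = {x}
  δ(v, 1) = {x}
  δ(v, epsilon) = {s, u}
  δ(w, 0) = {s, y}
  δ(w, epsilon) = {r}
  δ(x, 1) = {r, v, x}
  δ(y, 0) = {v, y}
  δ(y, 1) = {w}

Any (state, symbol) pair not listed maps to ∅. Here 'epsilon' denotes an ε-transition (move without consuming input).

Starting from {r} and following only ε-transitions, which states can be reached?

Begin with {r}.
No ε-moves leave this set, so the closure equals the set itself.

{r}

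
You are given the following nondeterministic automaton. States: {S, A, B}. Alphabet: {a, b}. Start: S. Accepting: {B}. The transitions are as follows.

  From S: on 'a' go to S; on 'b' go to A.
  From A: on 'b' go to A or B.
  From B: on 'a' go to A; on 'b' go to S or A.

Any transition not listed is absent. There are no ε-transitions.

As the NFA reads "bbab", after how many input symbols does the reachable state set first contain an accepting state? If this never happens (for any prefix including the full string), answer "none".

2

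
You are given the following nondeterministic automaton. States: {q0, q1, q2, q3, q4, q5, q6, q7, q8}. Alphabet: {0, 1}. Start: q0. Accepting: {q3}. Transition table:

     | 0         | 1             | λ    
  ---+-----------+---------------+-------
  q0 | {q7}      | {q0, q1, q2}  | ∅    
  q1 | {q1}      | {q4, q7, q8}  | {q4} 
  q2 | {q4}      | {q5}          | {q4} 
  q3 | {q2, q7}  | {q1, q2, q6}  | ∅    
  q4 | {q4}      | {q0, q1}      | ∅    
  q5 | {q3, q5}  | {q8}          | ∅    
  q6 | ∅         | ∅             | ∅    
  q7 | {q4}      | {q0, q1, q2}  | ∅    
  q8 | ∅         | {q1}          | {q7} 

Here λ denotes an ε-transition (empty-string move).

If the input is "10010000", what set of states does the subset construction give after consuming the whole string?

{q1, q4}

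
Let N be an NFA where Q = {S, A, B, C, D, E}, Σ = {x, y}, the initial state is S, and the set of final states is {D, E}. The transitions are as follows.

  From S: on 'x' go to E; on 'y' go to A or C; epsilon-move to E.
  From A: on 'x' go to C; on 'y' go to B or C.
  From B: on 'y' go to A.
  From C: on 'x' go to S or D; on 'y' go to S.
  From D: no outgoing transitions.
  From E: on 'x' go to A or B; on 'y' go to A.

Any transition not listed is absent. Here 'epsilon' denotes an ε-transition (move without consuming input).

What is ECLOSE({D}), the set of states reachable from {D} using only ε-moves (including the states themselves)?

{D}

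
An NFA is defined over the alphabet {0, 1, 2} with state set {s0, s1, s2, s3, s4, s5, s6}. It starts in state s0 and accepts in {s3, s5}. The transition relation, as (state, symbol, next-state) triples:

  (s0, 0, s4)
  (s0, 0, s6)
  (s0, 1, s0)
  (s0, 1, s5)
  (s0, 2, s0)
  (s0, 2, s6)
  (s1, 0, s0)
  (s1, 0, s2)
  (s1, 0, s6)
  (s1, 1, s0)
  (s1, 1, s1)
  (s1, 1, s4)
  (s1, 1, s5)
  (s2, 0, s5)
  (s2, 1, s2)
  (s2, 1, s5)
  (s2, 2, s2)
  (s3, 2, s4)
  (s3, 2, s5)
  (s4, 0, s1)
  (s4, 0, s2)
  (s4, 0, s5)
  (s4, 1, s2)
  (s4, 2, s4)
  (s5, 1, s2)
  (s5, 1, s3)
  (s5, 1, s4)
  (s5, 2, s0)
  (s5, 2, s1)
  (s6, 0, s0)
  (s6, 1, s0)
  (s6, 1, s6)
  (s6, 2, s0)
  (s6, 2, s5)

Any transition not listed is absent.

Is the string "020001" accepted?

Yes

Start in {s0}.
Read '0': s0→{s4, s6}; now {s4, s6}.
Read '2': s4→{s4}, s6→{s0, s5}; now {s0, s4, s5}.
Read '0': s0→{s4, s6}, s4→{s1, s2, s5}, s5→∅; now {s1, s2, s4, s5, s6}.
Read '0': s1→{s0, s2, s6}, s2→{s5}, s4→{s1, s2, s5}, s5→∅, s6→{s0}; now {s0, s1, s2, s5, s6}.
Read '0': s0→{s4, s6}, s1→{s0, s2, s6}, s2→{s5}, s5→∅, s6→{s0}; now {s0, s2, s4, s5, s6}.
Read '1': s0→{s0, s5}, s2→{s2, s5}, s4→{s2}, s5→{s2, s3, s4}, s6→{s0, s6}; now {s0, s2, s3, s4, s5, s6}.
The final set {s0, s2, s3, s4, s5, s6} contains the accepting states s3, s5.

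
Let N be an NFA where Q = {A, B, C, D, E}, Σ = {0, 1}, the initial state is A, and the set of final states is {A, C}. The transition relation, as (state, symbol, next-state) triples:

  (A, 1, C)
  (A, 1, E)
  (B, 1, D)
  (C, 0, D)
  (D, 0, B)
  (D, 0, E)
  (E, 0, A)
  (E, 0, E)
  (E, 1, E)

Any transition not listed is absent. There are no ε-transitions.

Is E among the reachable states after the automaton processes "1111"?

Yes

Start in {A}.
Read '1': {A} → {C, E}.
Read '1': {C, E} → {E}.
Read '1': {E} → {E}.
Read '1': {E} → {E}.
State E is in {E}.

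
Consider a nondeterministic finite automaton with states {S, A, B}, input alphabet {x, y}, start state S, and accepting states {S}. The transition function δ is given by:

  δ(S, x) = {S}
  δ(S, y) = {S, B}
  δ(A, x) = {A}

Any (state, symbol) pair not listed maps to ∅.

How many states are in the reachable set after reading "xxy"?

2

Start in {S}.
Read 'x': S→{S}; now {S}.
Read 'x': S→{S}; now {S}.
Read 'y': S→{S, B}; now {S, B}.
That set has 2 states.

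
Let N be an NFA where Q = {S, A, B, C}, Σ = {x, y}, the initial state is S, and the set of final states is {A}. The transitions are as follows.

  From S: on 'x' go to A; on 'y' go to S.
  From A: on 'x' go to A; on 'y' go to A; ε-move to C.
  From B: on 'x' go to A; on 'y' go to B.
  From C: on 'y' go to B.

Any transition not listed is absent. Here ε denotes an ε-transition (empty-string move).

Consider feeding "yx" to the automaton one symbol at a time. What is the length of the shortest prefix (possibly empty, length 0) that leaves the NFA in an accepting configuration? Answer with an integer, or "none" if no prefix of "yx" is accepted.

Start in {S}.
Read 'y': S→{S}; now {S}.
Read 'x': S→{A}; union {A}; ε-closure = {A, C}.
None of the earlier sets intersect F, but {A, C} does.

2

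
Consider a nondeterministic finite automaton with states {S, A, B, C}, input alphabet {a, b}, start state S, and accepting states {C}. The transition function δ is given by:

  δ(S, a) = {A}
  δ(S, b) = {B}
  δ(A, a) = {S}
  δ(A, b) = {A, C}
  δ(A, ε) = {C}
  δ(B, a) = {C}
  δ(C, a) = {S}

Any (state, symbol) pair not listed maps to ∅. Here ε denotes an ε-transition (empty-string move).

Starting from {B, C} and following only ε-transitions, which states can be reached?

{B, C}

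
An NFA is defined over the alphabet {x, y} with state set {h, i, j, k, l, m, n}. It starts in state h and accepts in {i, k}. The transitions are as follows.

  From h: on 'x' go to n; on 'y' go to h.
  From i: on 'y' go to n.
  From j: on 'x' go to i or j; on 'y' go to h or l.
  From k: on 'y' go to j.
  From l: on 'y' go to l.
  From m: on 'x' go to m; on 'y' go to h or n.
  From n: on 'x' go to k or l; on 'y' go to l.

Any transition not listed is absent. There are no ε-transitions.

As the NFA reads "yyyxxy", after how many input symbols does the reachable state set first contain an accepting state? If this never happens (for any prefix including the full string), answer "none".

Start in {h}.
Read 'y': {h} → {h}.
Read 'y': {h} → {h}.
Read 'y': {h} → {h}.
Read 'x': {h} → {n}.
Read 'x': {n} → {k, l}.
None of the earlier sets intersect F, but {k, l} does.

5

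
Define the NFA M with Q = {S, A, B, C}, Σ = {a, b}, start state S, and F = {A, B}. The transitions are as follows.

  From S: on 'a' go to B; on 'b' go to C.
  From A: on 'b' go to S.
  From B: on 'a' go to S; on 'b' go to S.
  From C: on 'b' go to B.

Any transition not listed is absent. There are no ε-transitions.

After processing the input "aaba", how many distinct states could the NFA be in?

0

Start in {S}.
Read 'a': {S} → {B}.
Read 'a': {B} → {S}.
Read 'b': {S} → {C}.
Read 'a': {C} → ∅.
That set has 0 states.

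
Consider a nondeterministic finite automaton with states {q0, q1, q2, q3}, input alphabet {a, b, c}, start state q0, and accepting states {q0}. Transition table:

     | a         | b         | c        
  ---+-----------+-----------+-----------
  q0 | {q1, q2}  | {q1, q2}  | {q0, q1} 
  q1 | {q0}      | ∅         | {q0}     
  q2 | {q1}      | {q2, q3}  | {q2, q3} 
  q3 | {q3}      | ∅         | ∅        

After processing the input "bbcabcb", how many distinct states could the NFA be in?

0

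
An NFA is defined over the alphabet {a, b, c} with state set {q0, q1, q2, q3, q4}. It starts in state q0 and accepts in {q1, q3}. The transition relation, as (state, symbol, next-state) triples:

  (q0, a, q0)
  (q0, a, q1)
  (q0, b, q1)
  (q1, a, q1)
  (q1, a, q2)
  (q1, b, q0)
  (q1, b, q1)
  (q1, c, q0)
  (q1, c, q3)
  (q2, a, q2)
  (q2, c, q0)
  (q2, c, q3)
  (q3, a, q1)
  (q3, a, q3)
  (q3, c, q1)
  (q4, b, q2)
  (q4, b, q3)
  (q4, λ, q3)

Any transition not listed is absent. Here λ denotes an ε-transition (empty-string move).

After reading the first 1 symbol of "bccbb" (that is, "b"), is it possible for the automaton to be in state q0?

No

Start in {q0}.
Read 'b': q0→{q1}; now {q1}.
State q0 is not in {q1}.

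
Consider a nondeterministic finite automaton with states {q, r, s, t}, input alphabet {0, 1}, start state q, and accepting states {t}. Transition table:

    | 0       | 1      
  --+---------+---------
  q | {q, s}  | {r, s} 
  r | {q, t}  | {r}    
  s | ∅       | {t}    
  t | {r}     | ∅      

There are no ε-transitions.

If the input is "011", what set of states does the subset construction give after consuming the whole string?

Start in {q}.
Read '0': {q} → {q, s}.
Read '1': {q, s} → {r, s, t}.
Read '1': {r, s, t} → {r, t}.

{r, t}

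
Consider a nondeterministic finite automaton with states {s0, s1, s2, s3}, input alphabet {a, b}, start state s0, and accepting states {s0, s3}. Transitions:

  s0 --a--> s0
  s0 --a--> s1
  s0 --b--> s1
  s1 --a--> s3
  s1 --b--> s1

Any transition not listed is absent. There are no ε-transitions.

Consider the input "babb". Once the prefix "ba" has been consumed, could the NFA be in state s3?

Yes

Start in {s0}.
Read 'b': {s0} → {s1}.
Read 'a': {s1} → {s3}.
State s3 is in {s3}.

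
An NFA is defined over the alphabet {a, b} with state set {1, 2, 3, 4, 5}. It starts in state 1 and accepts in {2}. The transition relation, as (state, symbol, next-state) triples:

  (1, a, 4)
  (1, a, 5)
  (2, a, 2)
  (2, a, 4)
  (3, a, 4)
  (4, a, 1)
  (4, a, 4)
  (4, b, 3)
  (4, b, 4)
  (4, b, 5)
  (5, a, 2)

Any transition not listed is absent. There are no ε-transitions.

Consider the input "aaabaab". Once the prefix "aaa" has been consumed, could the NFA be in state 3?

Start in {1}.
Read 'a': {1} → {4, 5}.
Read 'a': {4, 5} → {1, 2, 4}.
Read 'a': {1, 2, 4} → {1, 2, 4, 5}.
State 3 is not in {1, 2, 4, 5}.

No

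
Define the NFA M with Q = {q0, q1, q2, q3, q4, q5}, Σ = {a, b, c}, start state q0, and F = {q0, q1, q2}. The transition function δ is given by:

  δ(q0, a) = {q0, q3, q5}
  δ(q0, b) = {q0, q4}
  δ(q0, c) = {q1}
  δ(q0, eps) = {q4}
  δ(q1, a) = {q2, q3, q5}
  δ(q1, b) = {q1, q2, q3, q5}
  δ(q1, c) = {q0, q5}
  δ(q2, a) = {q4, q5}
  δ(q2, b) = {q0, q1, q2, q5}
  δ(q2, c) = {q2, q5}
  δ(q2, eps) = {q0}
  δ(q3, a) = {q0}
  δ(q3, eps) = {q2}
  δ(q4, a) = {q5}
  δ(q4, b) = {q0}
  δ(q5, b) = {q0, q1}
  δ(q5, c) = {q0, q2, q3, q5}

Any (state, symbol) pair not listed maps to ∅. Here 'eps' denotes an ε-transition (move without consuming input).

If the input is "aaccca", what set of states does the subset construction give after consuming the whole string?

Start: ε-closure({q0}) = {q0, q4}.
Read 'a': q0→{q0, q3, q5}, q4→{q5}; union {q0, q3, q5}; ε-closure = {q0, q2, q3, q4, q5}.
Read 'a': q0→{q0, q3, q5}, q2→{q4, q5}, q3→{q0}, q4→{q5}, q5→∅; union {q0, q3, q4, q5}; ε-closure = {q0, q2, q3, q4, q5}.
Read 'c': q0→{q1}, q2→{q2, q5}, q3→∅, q4→∅, q5→{q0, q2, q3, q5}; union {q0, q1, q2, q3, q5}; ε-closure = {q0, q1, q2, q3, q4, q5}.
Read 'c': q0→{q1}, q1→{q0, q5}, q2→{q2, q5}, q3→∅, q4→∅, q5→{q0, q2, q3, q5}; union {q0, q1, q2, q3, q5}; ε-closure = {q0, q1, q2, q3, q4, q5}.
Read 'c': q0→{q1}, q1→{q0, q5}, q2→{q2, q5}, q3→∅, q4→∅, q5→{q0, q2, q3, q5}; union {q0, q1, q2, q3, q5}; ε-closure = {q0, q1, q2, q3, q4, q5}.
Read 'a': q0→{q0, q3, q5}, q1→{q2, q3, q5}, q2→{q4, q5}, q3→{q0}, q4→{q5}, q5→∅; now {q0, q2, q3, q4, q5}.

{q0, q2, q3, q4, q5}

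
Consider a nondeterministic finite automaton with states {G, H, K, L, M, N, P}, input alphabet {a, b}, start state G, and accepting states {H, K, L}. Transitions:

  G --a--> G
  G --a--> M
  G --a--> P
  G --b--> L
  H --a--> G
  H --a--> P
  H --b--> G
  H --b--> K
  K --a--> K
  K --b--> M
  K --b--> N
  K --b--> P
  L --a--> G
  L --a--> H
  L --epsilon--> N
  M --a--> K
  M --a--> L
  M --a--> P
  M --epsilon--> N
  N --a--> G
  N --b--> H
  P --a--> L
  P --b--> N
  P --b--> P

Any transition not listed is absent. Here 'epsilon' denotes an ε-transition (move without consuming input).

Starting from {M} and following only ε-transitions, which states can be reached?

{M, N}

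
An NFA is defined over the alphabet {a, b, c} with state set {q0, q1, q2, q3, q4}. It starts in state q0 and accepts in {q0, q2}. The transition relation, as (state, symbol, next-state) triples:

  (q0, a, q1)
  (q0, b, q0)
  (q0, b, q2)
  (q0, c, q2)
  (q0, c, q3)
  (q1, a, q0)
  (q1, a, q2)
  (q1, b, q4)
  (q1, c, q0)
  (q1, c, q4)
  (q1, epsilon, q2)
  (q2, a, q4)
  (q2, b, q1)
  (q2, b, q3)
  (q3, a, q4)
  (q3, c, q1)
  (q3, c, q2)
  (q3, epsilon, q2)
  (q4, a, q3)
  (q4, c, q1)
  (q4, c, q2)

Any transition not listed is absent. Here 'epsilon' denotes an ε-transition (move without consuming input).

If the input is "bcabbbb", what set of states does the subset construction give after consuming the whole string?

Start in {q0}.
Read 'b': q0→{q0, q2}; now {q0, q2}.
Read 'c': q0→{q2, q3}, q2→∅; now {q2, q3}.
Read 'a': q2→{q4}, q3→{q4}; now {q4}.
Read 'b': q4→∅; now ∅.
The set is empty and remains empty for the remaining 3 symbols.

∅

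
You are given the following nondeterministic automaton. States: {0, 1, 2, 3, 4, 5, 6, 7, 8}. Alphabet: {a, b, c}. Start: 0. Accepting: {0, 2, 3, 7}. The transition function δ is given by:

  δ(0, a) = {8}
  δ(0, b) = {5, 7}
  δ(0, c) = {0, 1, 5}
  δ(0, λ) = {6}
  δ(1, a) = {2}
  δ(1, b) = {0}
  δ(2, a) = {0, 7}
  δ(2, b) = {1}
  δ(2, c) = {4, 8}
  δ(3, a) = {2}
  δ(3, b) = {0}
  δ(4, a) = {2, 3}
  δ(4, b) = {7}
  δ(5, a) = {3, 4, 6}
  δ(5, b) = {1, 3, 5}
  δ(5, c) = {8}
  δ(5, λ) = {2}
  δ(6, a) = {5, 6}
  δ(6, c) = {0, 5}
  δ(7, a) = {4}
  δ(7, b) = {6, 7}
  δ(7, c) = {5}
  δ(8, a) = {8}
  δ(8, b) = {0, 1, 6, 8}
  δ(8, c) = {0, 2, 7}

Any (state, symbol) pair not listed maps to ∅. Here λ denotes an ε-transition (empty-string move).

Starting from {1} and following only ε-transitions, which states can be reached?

Begin with {1}.
No ε-moves leave this set, so the closure equals the set itself.

{1}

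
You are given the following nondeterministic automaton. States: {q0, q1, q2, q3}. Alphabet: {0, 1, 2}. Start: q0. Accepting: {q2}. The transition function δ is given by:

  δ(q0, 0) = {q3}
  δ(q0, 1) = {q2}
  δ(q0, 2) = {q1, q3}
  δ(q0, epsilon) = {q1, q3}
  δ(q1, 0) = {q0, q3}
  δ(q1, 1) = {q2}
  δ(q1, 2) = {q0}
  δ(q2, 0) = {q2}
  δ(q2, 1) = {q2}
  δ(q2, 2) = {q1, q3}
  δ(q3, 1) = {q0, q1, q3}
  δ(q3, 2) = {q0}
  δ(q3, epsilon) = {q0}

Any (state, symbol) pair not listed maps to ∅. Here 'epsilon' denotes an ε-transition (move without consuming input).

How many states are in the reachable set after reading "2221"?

Start: ε-closure({q0}) = {q0, q1, q3}.
Read '2': q0→{q1, q3}, q1→{q0}, q3→{q0}; now {q0, q1, q3}.
Read '2': q0→{q1, q3}, q1→{q0}, q3→{q0}; now {q0, q1, q3}.
Read '2': q0→{q1, q3}, q1→{q0}, q3→{q0}; now {q0, q1, q3}.
Read '1': q0→{q2}, q1→{q2}, q3→{q0, q1, q3}; now {q0, q1, q2, q3}.
That set has 4 states.

4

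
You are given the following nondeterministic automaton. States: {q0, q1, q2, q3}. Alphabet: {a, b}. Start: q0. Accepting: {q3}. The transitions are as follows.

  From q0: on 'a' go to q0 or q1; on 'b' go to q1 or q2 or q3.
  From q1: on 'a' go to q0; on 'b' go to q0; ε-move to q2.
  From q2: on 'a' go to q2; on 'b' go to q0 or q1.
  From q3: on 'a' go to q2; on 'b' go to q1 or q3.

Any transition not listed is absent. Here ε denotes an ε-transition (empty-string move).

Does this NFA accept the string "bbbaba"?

Start in {q0}.
Read 'b': {q0} → {q1, q2, q3}.
Read 'b': {q1, q2, q3} → {q0, q1, q2, q3}.
Read 'b': {q0, q1, q2, q3} → {q0, q1, q2, q3}.
Read 'a': {q0, q1, q2, q3} → {q0, q1, q2}.
Read 'b': {q0, q1, q2} → {q0, q1, q2, q3}.
Read 'a': {q0, q1, q2, q3} → {q0, q1, q2}.
The final set {q0, q1, q2} contains no accepting state.

No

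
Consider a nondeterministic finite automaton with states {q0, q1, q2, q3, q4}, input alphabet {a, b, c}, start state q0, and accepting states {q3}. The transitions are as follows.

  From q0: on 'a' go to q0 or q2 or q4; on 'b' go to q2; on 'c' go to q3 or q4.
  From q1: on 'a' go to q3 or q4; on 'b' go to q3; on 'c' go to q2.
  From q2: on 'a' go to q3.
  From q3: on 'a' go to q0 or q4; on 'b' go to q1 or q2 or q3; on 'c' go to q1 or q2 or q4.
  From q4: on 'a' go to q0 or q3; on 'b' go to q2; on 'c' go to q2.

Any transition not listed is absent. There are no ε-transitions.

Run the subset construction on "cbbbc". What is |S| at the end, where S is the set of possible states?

3

Start in {q0}.
Read 'c': q0→{q3, q4}; now {q3, q4}.
Read 'b': q3→{q1, q2, q3}, q4→{q2}; now {q1, q2, q3}.
Read 'b': q1→{q3}, q2→∅, q3→{q1, q2, q3}; now {q1, q2, q3}.
Read 'b': q1→{q3}, q2→∅, q3→{q1, q2, q3}; now {q1, q2, q3}.
Read 'c': q1→{q2}, q2→∅, q3→{q1, q2, q4}; now {q1, q2, q4}.
That set has 3 states.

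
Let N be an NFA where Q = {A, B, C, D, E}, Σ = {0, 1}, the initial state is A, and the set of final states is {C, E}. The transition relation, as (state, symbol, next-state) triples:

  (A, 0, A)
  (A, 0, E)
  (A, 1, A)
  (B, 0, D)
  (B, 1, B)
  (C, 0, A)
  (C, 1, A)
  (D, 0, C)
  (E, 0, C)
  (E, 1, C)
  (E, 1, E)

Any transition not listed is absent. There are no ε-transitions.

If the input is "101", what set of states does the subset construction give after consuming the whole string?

Start in {A}.
Read '1': {A} → {A}.
Read '0': {A} → {A, E}.
Read '1': {A, E} → {A, C, E}.

{A, C, E}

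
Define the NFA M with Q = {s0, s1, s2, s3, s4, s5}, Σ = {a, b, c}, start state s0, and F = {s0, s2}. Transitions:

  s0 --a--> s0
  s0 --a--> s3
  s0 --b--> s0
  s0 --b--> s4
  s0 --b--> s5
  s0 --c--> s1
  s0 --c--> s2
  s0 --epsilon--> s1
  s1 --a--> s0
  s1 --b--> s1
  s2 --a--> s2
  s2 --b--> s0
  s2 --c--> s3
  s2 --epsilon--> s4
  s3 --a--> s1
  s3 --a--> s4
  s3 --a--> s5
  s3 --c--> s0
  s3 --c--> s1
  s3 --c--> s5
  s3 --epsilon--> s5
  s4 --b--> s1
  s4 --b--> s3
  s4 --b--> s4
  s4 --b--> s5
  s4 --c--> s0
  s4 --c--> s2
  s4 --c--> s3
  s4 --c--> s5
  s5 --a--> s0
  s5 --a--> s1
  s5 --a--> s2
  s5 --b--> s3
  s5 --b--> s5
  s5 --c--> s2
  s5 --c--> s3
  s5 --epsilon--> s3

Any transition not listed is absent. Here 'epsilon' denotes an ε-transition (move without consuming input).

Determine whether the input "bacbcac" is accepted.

Yes

Start: ε-closure({s0}) = {s0, s1}.
Read 'b': {s0, s1} → {s0, s1, s3, s4, s5}.
Read 'a': {s0, s1, s3, s4, s5} → {s0, s1, s2, s3, s4, s5}.
Read 'c': {s0, s1, s2, s3, s4, s5} → {s0, s1, s2, s3, s4, s5}.
Read 'b': {s0, s1, s2, s3, s4, s5} → {s0, s1, s3, s4, s5}.
Read 'c': {s0, s1, s3, s4, s5} → {s0, s1, s2, s3, s4, s5}.
Read 'a': {s0, s1, s2, s3, s4, s5} → {s0, s1, s2, s3, s4, s5}.
Read 'c': {s0, s1, s2, s3, s4, s5} → {s0, s1, s2, s3, s4, s5}.
The final set {s0, s1, s2, s3, s4, s5} contains the accepting states s0, s2.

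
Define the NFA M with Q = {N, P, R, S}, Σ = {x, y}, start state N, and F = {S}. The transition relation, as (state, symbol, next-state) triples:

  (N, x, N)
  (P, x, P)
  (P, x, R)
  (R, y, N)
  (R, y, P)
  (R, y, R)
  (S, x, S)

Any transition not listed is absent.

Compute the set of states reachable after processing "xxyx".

∅

Start in {N}.
Read 'x': {N} → {N}.
Read 'x': {N} → {N}.
Read 'y': {N} → ∅.
The set is empty and remains empty for the remaining 1 symbol.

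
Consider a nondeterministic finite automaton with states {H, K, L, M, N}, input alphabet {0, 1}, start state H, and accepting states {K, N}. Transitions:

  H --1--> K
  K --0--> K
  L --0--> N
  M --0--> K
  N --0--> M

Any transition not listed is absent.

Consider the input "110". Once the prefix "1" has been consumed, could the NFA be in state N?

No

Start in {H}.
Read '1': H→{K}; now {K}.
State N is not in {K}.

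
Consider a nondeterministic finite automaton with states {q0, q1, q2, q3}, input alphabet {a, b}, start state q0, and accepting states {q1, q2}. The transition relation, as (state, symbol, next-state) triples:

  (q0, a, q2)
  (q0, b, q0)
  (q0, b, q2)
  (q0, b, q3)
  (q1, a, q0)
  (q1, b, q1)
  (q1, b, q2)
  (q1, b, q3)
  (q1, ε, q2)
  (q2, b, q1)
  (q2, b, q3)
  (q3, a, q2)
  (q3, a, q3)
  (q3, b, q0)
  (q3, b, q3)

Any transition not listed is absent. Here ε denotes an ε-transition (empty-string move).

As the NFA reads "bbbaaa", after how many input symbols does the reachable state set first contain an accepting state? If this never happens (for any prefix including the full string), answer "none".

1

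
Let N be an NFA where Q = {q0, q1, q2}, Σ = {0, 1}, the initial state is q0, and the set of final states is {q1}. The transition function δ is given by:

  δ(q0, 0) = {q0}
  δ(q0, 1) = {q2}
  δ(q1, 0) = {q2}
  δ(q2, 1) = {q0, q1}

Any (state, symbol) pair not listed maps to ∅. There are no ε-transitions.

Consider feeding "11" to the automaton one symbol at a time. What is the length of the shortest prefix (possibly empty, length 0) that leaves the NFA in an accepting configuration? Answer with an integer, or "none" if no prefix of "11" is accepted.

2

Start in {q0}.
Read '1': {q0} → {q2}.
Read '1': {q2} → {q0, q1}.
None of the earlier sets intersect F, but {q0, q1} does.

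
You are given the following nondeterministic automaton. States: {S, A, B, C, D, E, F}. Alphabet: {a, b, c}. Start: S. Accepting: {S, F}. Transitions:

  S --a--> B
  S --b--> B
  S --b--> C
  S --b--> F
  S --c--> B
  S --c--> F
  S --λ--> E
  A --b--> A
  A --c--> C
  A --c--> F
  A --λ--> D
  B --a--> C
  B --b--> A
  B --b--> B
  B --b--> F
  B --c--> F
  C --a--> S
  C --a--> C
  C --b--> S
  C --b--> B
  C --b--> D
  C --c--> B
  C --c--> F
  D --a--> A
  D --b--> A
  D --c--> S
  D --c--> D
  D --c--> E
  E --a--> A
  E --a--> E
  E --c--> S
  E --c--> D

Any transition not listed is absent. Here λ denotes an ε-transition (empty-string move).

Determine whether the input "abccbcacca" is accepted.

Start: ε-closure({S}) = {S, E}.
Read 'a': {S, E} → {A, B, D, E}.
Read 'b': {A, B, D, E} → {A, B, D, F}.
Read 'c': {A, B, D, F} → {S, C, D, E, F}.
Read 'c': {S, C, D, E, F} → {S, B, D, E, F}.
Read 'b': {S, B, D, E, F} → {A, B, C, D, F}.
Read 'c': {A, B, C, D, F} → {S, B, C, D, E, F}.
Read 'a': {S, B, C, D, E, F} → {S, A, B, C, D, E}.
Read 'c': {S, A, B, C, D, E} → {S, B, C, D, E, F}.
Read 'c': {S, B, C, D, E, F} → {S, B, D, E, F}.
Read 'a': {S, B, D, E, F} → {A, B, C, D, E}.
The final set {A, B, C, D, E} contains no accepting state.

No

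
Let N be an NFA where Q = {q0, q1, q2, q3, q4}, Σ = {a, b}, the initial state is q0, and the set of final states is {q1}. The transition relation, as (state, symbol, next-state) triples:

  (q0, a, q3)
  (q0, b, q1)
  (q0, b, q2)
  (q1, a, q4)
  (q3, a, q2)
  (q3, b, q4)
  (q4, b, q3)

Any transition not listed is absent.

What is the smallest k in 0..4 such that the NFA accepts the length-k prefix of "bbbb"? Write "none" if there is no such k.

1

Start in {q0}.
Read 'b': q0→{q1, q2}; now {q1, q2}.
None of the earlier sets intersect F, but {q1, q2} does.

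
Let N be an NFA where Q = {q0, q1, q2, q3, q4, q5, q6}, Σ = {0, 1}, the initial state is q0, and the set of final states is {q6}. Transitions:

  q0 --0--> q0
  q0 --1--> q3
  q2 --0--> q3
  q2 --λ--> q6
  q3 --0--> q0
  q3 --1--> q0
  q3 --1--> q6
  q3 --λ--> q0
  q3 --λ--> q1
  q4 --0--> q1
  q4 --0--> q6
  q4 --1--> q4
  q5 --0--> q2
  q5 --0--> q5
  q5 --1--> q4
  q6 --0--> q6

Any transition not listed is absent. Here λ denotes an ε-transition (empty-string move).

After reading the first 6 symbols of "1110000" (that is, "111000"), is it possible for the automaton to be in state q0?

Start in {q0}.
Read '1': q0→{q3}; union {q3}; ε-closure = {q0, q1, q3}.
Read '1': q0→{q3}, q1→∅, q3→{q0, q6}; union {q0, q3, q6}; ε-closure = {q0, q1, q3, q6}.
Read '1': q0→{q3}, q1→∅, q3→{q0, q6}, q6→∅; union {q0, q3, q6}; ε-closure = {q0, q1, q3, q6}.
Read '0': q0→{q0}, q1→∅, q3→{q0}, q6→{q6}; now {q0, q6}.
Read '0': q0→{q0}, q6→{q6}; now {q0, q6}.
Read '0': q0→{q0}, q6→{q6}; now {q0, q6}.
State q0 is in {q0, q6}.

Yes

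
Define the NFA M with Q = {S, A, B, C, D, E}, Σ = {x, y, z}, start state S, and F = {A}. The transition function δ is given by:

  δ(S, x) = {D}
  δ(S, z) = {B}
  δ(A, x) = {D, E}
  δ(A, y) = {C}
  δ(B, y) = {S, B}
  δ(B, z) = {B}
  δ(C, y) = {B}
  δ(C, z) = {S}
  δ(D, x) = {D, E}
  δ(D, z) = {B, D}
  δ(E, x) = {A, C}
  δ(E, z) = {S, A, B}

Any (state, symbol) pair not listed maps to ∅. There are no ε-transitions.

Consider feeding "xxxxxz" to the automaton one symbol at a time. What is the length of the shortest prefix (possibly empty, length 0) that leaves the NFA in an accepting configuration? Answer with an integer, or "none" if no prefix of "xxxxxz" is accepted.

3

Start in {S}.
Read 'x': S→{D}; now {D}.
Read 'x': D→{D, E}; now {D, E}.
Read 'x': D→{D, E}, E→{A, C}; now {A, C, D, E}.
None of the earlier sets intersect F, but {A, C, D, E} does.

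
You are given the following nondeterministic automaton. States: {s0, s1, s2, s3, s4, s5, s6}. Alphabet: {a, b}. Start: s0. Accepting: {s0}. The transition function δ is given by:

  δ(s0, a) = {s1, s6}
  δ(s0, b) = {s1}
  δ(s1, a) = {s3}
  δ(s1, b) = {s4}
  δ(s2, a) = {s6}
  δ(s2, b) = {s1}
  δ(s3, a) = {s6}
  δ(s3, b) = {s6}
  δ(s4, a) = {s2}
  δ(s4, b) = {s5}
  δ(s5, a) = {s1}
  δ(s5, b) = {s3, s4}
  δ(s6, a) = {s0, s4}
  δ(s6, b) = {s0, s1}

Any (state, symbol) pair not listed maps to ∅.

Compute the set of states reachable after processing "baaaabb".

{s1, s4, s5}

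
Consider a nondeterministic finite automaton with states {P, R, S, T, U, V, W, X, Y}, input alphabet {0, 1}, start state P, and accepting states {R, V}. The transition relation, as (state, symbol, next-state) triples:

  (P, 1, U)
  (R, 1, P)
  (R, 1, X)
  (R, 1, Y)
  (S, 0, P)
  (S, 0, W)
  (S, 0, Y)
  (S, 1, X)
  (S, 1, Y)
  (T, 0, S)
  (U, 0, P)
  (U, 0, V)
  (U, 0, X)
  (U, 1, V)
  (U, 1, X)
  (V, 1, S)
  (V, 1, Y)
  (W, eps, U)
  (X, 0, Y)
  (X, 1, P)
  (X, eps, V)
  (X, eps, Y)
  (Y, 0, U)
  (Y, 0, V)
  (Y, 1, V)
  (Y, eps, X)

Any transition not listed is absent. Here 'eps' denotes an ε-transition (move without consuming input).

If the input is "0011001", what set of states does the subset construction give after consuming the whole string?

Start in {P}.
Read '0': {P} → ∅.
The set is empty and remains empty for the remaining 6 symbols.

∅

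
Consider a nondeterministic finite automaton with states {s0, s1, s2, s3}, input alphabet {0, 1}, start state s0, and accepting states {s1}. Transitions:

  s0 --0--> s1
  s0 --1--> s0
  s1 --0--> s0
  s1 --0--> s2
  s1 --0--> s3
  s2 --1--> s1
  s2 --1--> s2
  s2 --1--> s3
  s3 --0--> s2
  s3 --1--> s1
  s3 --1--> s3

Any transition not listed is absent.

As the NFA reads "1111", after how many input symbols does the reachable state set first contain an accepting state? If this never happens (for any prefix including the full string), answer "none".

Start in {s0}.
Read '1': {s0} → {s0}.
Read '1': {s0} → {s0}.
Read '1': {s0} → {s0}.
Read '1': {s0} → {s0}.
No reachable set along the way intersects F.

none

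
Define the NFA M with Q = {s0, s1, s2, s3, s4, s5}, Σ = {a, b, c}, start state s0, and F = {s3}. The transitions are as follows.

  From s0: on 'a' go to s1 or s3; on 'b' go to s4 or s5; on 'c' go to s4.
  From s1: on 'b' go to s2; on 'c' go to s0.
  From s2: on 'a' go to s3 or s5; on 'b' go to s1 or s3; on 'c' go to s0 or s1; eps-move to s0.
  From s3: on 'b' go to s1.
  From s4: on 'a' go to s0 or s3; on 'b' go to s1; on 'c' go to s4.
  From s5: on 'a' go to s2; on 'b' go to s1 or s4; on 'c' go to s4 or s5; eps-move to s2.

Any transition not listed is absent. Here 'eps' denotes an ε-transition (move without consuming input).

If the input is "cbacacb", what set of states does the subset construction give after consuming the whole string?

∅

Start in {s0}.
Read 'c': s0→{s4}; now {s4}.
Read 'b': s4→{s1}; now {s1}.
Read 'a': s1→∅; now ∅.
The set is empty and remains empty for the remaining 4 symbols.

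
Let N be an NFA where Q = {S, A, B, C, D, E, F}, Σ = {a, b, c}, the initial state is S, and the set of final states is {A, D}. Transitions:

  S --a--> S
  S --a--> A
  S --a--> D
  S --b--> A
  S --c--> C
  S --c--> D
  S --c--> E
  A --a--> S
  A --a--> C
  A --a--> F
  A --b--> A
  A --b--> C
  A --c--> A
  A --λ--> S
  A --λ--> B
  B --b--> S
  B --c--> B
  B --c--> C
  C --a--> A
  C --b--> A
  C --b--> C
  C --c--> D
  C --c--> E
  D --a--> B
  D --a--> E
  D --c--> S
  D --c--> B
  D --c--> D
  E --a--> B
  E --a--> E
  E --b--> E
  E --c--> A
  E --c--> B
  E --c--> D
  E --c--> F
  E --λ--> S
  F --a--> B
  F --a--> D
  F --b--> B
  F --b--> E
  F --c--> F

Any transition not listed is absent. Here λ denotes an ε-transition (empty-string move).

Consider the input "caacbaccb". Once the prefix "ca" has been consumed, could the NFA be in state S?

Yes

Start in {S}.
Read 'c': {S} → {S, C, D, E}.
Read 'a': {S, C, D, E} → {S, A, B, D, E}.
State S is in {S, A, B, D, E}.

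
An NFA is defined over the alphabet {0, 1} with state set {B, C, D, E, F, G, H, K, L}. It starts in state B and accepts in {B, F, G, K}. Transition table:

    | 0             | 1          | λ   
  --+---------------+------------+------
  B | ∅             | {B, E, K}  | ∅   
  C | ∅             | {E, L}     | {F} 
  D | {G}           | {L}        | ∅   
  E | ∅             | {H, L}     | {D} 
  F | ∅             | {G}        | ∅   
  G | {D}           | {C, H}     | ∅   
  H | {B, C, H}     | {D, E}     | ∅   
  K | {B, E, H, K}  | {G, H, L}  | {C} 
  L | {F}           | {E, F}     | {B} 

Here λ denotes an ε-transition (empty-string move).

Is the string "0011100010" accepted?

No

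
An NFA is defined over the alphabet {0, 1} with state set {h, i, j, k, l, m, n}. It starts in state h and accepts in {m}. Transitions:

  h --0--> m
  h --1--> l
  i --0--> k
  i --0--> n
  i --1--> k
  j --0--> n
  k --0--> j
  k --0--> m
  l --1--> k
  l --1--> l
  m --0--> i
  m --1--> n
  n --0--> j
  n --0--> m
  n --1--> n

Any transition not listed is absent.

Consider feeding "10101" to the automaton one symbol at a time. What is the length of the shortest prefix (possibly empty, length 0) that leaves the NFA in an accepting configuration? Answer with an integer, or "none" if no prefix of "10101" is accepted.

Start in {h}.
Read '1': {h} → {l}.
Read '0': {l} → ∅.
The set is empty and remains empty for the remaining 3 symbols.
No reachable set along the way intersects F.

none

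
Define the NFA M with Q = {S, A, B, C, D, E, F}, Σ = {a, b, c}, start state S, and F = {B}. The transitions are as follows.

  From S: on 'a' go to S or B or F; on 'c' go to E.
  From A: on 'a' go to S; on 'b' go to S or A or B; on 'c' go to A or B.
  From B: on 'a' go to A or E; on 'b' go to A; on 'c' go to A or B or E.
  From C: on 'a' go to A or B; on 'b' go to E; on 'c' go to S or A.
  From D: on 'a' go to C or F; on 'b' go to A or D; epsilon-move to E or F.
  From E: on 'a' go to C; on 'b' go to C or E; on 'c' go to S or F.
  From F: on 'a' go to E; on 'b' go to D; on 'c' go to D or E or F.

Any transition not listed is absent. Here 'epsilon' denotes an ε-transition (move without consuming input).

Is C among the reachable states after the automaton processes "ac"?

No

Start in {S}.
Read 'a': {S} → {S, B, F}.
Read 'c': {S, B, F} → {A, B, D, E, F}.
State C is not in {A, B, D, E, F}.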